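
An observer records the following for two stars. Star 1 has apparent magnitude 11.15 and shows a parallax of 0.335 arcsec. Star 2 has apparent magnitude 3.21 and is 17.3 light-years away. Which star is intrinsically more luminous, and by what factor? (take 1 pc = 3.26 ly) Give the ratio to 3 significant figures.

Star 1: d = 1/p = 1/0.335″ = 2.985 pc
Star 1: M = m − 5 log₁₀ d + 5 = 11.15 − 5·0.4750 + 5 = 13.775
Star 2: d = 17.3 ly / 3.26 = 5.307 pc
Star 2: M = m − 5 log₁₀ d + 5 = 3.21 − 5·0.7248 + 5 = 4.586
ΔM = M_1 − M_2 = 13.775 − (4.586) = 9.189; smaller M is more luminous → Star 2.
L ratio = 10^(0.4 |ΔM|) = 10^3.676 = 4740

Star 2 is more luminous, by a factor of 4740.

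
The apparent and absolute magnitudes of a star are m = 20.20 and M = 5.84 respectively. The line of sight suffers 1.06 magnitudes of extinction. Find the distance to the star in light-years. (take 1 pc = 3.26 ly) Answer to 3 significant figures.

d ≈ 14900 ly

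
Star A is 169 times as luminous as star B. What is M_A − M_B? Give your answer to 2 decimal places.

Pogson: ΔM = −2.5 log₁₀(ratio) = −2.5 log₁₀(169) = −2.5 × 2.2279 = -5.570
Star A is brighter, so it has the smaller magnitude: the difference is negative.

M_A − M_B ≈ -5.57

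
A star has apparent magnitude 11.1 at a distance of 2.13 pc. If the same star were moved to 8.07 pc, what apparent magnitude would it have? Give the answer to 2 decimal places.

Flux ∝ 1/d², so Δm = 5 log₁₀(d₂/d₁) = 5 log₁₀(8.07/2.13) = 2.892
m₂ = m₁ + Δm = 11.1 + (2.892) = 13.992

m ≈ 13.99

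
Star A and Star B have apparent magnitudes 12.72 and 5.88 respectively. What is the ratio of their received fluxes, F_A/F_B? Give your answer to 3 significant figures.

Δm = 12.72 − (5.88) = 6.84
Flux ratio = 10^(−0.4 Δm) = 10^(−0.4 × 6.84) = 10^-2.736 = 1.837×10^-3

F_A/F_B ≈ 1.84×10^-3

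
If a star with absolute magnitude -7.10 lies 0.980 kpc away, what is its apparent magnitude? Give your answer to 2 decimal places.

m ≈ 2.86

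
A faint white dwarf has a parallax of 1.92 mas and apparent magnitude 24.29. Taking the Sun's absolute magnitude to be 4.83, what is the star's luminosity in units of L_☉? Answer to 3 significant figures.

L/L_☉ ≈ 4.46×10^-5

d = 1/p = 1000/1.92 mas = 520.8 pc
M = m − 5 log₁₀ d + 5 = 24.29 − 5·2.7167 + 5 = 15.707
M − M_☉ = 15.707 − 4.83 = 10.877
L/L_☉ = 10^(−0.4 × 10.877) = 4.461×10^-5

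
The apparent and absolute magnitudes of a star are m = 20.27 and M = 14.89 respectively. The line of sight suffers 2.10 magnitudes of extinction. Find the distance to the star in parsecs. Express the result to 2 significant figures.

m − M = 5 log₁₀(d/10 pc) + A  ⇒  20.27 − (14.89) − 2.10 = 5 log₁₀(d/10)
3.280 = 5 log₁₀(d/10)
log₁₀ d = (m − M − A)/5 + 1 = 1.6560
d = 10^1.6560 = 45.29 pc

d ≈ 45 pc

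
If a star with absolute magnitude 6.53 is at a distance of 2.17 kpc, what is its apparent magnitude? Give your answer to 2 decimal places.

m ≈ 18.21

d = 2.17 kpc = 2170 pc
m = M + 5 log₁₀ d − 5 = 6.53 + 5·3.3365 − 5 = 18.212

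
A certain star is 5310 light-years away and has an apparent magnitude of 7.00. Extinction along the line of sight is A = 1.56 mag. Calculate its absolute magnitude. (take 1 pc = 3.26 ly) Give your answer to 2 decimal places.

d = 5310 ly / 3.26 = 1629 pc
5 log₁₀(d/10 pc) = 5 log₁₀(1629) − 5 = 11.059
M = m − 5 log₁₀(d/10) − A = 7.00 − 11.059 − 1.56 = -5.619

M ≈ -5.62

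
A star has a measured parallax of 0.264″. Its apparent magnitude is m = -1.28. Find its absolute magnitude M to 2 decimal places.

M ≈ 0.83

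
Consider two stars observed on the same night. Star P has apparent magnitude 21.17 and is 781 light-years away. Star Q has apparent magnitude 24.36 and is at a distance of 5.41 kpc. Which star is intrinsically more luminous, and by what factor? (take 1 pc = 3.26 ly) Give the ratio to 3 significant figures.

Star Q is more luminous, by a factor of 27.0.

Star P: d = 781 ly / 3.26 = 239.6 pc
Star P: M = m − 5 log₁₀ d + 5 = 21.17 − 5·2.3794 + 5 = 14.273
Star Q: d = 5.41 kpc = 5410 pc
Star Q: M = m − 5 log₁₀ d + 5 = 24.36 − 5·3.7332 + 5 = 10.694
ΔM = M_P − M_Q = 14.273 − (10.694) = 3.579; smaller M is more luminous → Star Q.
L ratio = 10^(0.4 |ΔM|) = 10^1.432 = 27.01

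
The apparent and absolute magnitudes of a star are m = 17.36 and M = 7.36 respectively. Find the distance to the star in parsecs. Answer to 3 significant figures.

d ≈ 1000 pc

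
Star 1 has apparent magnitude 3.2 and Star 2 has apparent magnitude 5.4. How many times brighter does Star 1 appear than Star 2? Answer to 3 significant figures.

7.59

Magnitude difference = -2.2
Flux ratio = 10^(−0.4 Δm) = 10^(−0.4 × -2.2) = 10^0.880 = 7.586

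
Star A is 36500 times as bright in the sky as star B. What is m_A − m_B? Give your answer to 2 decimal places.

m_A − m_B ≈ -11.41

Pogson: Δm = −2.5 log₁₀(ratio) = −2.5 log₁₀(36500) = −2.5 × 4.5623 = -11.406
Star A is brighter, so it has the smaller magnitude: the difference is negative.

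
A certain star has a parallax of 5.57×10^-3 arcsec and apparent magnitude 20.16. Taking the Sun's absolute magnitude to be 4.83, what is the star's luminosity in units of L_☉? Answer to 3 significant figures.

L/L_☉ ≈ 2.38×10^-4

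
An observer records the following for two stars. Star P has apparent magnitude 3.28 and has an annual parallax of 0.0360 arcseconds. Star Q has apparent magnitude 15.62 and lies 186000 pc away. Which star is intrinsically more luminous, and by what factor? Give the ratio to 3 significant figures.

Star P: d = 1/p = 1/0.0360″ = 27.78 pc
Star P: M = m − 5 log₁₀ d + 5 = 3.28 − 5·1.4437 + 5 = 1.062
Star Q: M = m − 5 log₁₀ d + 5 = 15.62 − 5·5.2695 + 5 = -5.728
ΔM = M_P − M_Q = 1.062 − (-5.728) = 6.789; smaller M is more luminous → Star Q.
L ratio = 10^(0.4 |ΔM|) = 10^2.716 = 519.6

Star Q is more luminous, by a factor of 520.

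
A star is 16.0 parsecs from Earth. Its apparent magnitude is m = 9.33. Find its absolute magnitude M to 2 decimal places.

M ≈ 8.31

5 log₁₀(d/10 pc) = 5 log₁₀(16.00) − 5 = 1.021
M = m − 5 log₁₀(d/10) = 9.33 − 1.021 = 8.309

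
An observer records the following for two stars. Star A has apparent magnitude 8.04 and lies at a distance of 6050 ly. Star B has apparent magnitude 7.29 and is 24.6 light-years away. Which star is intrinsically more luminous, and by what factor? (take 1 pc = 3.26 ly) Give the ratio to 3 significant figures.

Star A: d = 6050 ly / 3.26 = 1856 pc
Star A: M = m − 5 log₁₀ d + 5 = 8.04 − 5·3.2685 + 5 = -3.303
Star B: d = 24.6 ly / 3.26 = 7.546 pc
Star B: M = m − 5 log₁₀ d + 5 = 7.29 − 5·0.8777 + 5 = 7.901
ΔM = M_A − M_B = -3.303 − (7.901) = -11.204; smaller M is more luminous → Star A.
L ratio = 10^(0.4 |ΔM|) = 10^4.482 = 30310

Star A is more luminous, by a factor of 30300.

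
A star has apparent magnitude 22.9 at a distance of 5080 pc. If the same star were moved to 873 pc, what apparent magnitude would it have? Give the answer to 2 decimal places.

m ≈ 19.08

Flux ∝ 1/d², so Δm = 5 log₁₀(d₂/d₁) = 5 log₁₀(873/5080) = -3.824
m₂ = m₁ + Δm = 22.9 + (-3.824) = 19.076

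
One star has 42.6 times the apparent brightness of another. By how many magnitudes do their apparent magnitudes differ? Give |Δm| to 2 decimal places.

|Δm| ≈ 4.07

Pogson: Δm = −2.5 log₁₀(ratio) = −2.5 log₁₀(42.6) = −2.5 × 1.6294 = -4.074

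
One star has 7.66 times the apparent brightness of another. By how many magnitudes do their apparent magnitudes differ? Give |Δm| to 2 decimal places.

Pogson: Δm = −2.5 log₁₀(ratio) = −2.5 log₁₀(7.66) = −2.5 × 0.8842 = -2.211

|Δm| ≈ 2.21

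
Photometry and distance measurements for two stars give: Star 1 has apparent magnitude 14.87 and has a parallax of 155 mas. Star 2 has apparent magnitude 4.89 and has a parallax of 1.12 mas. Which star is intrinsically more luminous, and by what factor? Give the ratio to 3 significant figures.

Star 1: p = 155 mas = 0.155″ → d = 1/p = 6.452 pc
Star 1: M = m − 5 log₁₀ d + 5 = 14.87 − 5·0.8097 + 5 = 15.822
Star 2: p = 1.12 mas = 1.12×10^-3″ → d = 1/p = 892.9 pc
Star 2: M = m − 5 log₁₀ d + 5 = 4.89 − 5·2.9508 + 5 = -4.864
ΔM = M_1 − M_2 = 15.822 − (-4.864) = 20.686; smaller M is more luminous → Star 2.
L ratio = 10^(0.4 |ΔM|) = 10^8.274 = 1.880×10^8

Star 2 is more luminous, by a factor of 1.88×10^8.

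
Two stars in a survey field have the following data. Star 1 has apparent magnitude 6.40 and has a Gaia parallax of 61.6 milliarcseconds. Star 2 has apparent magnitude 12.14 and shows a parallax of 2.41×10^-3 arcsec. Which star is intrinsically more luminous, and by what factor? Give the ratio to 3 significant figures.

Star 1: p = 61.6 mas = 0.0616″ → d = 1/p = 16.23 pc
Star 1: M = m − 5 log₁₀ d + 5 = 6.40 − 5·1.2104 + 5 = 5.348
Star 2: d = 1/p = 1/2.41×10^-3″ = 414.9 pc
Star 2: M = m − 5 log₁₀ d + 5 = 12.14 − 5·2.6180 + 5 = 4.050
ΔM = M_1 − M_2 = 5.348 − (4.050) = 1.298; smaller M is more luminous → Star 2.
L ratio = 10^(0.4 |ΔM|) = 10^0.519 = 3.305

Star 2 is more luminous, by a factor of 3.30.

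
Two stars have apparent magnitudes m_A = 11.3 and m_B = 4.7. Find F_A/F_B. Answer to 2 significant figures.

F_A/F_B ≈ 2.3×10^-3

Δm = 11.3 − (4.7) = 6.6
Flux ratio = 10^(−0.4 Δm) = 10^(−0.4 × 6.6) = 10^-2.640 = 2.291×10^-3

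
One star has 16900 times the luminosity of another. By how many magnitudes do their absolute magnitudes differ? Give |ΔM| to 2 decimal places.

|ΔM| ≈ 10.57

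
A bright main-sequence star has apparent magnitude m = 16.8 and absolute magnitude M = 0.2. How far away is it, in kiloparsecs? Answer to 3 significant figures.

d ≈ 20.9 kpc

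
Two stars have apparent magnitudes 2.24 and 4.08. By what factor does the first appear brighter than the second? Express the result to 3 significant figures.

Magnitude difference = -1.84
Flux ratio = 10^(−0.4 Δm) = 10^(−0.4 × -1.84) = 10^0.736 = 5.445

5.45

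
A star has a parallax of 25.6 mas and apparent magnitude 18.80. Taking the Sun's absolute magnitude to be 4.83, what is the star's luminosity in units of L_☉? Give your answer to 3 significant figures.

d = 1/p = 1000/25.6 mas = 39.06 pc
M = m − 5 log₁₀ d + 5 = 18.80 − 5·1.5918 + 5 = 15.841
M − M_☉ = 15.841 − 4.83 = 11.011
L/L_☉ = 10^(−0.4 × 11.011) = 3.940×10^-5

L/L_☉ ≈ 3.94×10^-5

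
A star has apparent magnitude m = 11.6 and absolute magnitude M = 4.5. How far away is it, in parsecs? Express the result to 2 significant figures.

Distance modulus: m − M = 11.6 − (4.5) = 7.100
m − M = 5 log₁₀ d − 5
log₁₀ d = (m − M)/5 + 1 = 2.4200
d = 10^2.4200 = 263.0 pc

d ≈ 260 pc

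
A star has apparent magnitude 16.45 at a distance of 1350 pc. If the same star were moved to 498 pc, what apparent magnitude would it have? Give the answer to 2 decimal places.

m ≈ 14.28

Flux ∝ 1/d², so Δm = 5 log₁₀(d₂/d₁) = 5 log₁₀(498/1350) = -2.166
m₂ = m₁ + Δm = 16.45 + (-2.166) = 14.284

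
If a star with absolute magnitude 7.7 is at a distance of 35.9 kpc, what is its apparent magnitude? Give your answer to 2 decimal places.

d = 35.9 kpc = 35900 pc
m = M + 5 log₁₀ d − 5 = 7.7 + 5·4.5551 − 5 = 25.475

m ≈ 25.48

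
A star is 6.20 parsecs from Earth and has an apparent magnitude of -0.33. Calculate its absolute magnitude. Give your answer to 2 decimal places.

M ≈ 0.71

5 log₁₀(d/10 pc) = 5 log₁₀(6.200) − 5 = -1.038
M = m − 5 log₁₀(d/10) = -0.33 + 1.038 = 0.708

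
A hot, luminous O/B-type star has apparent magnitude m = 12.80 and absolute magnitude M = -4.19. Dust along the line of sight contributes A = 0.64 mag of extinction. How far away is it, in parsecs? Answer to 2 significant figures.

d ≈ 19000 pc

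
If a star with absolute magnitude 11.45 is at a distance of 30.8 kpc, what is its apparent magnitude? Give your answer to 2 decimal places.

d = 30.8 kpc = 30800 pc
m = M + 5 log₁₀ d − 5 = 11.45 + 5·4.4886 − 5 = 28.893

m ≈ 28.89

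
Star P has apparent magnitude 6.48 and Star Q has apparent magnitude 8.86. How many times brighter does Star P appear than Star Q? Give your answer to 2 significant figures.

Magnitude difference = -2.38
Flux ratio = 10^(−0.4 Δm) = 10^(−0.4 × -2.38) = 10^0.952 = 8.954

9.0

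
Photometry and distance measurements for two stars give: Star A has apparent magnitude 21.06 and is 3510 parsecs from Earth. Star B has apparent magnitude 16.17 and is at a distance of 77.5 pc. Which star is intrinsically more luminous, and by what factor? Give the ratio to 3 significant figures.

Star A: M = m − 5 log₁₀ d + 5 = 21.06 − 5·3.5453 + 5 = 8.333
Star B: M = m − 5 log₁₀ d + 5 = 16.17 − 5·1.8893 + 5 = 11.723
ΔM = M_A − M_B = 8.333 − (11.723) = -3.390; smaller M is more luminous → Star A.
L ratio = 10^(0.4 |ΔM|) = 10^1.356 = 22.70

Star A is more luminous, by a factor of 22.7.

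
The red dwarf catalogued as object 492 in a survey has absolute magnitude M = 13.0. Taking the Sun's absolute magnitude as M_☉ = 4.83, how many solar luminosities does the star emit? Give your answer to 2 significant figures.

M − M_☉ = 13.0 − 4.83 = 8.170
L/L_☉ = 10^(−0.4 (M − M_☉)) = 10^-3.268 = 5.395×10^-4

L/L_☉ ≈ 5.4×10^-4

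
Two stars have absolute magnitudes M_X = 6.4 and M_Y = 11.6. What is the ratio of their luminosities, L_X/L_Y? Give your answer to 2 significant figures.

L_X/L_Y ≈ 120

ΔM = M_X − M_Y = -5.2
L_X/L_Y = 10^(−0.4 ΔM) = 10^2.080 = 120.2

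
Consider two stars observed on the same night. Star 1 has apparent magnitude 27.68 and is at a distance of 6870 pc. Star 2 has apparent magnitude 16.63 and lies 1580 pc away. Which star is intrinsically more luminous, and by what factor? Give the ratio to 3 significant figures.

Star 1: M = m − 5 log₁₀ d + 5 = 27.68 − 5·3.8370 + 5 = 13.495
Star 2: M = m − 5 log₁₀ d + 5 = 16.63 − 5·3.1987 + 5 = 5.637
ΔM = M_1 − M_2 = 13.495 − (5.637) = 7.859; smaller M is more luminous → Star 2.
L ratio = 10^(0.4 |ΔM|) = 10^3.143 = 1391

Star 2 is more luminous, by a factor of 1390.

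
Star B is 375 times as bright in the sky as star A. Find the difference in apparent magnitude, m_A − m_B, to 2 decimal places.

Pogson: Δm = −2.5 log₁₀(ratio) = −2.5 log₁₀(375) = −2.5 × 2.5740 = -6.435
Star B is brighter so has the smaller magnitude: m_A − m_B is positive.

m_A − m_B ≈ 6.44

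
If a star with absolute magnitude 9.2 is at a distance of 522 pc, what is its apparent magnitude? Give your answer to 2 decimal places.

m = M + 5 log₁₀ d − 5 = 9.2 + 5·2.7177 − 5 = 17.788

m ≈ 17.79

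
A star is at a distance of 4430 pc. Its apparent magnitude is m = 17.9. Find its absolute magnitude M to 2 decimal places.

M ≈ 4.67

5 log₁₀(d/10 pc) = 5 log₁₀(4430) − 5 = 13.232
M = m − 5 log₁₀(d/10) = 17.9 − 13.232 = 4.668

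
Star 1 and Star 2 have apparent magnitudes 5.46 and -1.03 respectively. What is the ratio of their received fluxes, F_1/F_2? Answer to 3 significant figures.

F_1/F_2 ≈ 2.54×10^-3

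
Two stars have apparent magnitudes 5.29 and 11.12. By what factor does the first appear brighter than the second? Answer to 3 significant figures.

215

Δm = 5.29 − (11.12) = -5.83
Flux ratio = 10^(−0.4 Δm) = 10^(−0.4 × -5.83) = 10^2.332 = 214.8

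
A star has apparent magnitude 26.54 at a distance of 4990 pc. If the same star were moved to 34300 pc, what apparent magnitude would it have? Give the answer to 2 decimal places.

m ≈ 30.73

Flux ∝ 1/d², so Δm = 5 log₁₀(d₂/d₁) = 5 log₁₀(34300/4990) = 4.186
m₂ = m₁ + Δm = 26.54 + (4.186) = 30.726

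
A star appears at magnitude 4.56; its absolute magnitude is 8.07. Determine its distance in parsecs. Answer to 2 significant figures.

d ≈ 2.0 pc

μ = m − M = -3.510
m − M = 5 log₁₀ d − 5
log₁₀ d = (m − M)/5 + 1 = 0.2980
d = 10^0.2980 = 1.986 pc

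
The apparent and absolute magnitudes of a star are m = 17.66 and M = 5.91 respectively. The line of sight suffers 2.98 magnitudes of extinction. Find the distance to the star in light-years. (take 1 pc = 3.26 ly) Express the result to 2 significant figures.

d ≈ 1900 ly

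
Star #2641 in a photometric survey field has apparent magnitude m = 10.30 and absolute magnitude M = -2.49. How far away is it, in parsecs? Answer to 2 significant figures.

μ = m − M = 12.790
m − M = 5 log₁₀ d − 5
log₁₀ d = (m − M)/5 + 1 = 3.5580
d = 10^3.5580 = 3614 pc

d ≈ 3600 pc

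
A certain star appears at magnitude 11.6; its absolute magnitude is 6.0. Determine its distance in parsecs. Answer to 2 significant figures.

Distance modulus: m − M = 11.6 − (6.0) = 5.600
m − M = 5 log₁₀ d − 5
log₁₀ d = (m − M)/5 + 1 = 2.1200
d = 10^2.1200 = 131.8 pc

d ≈ 130 pc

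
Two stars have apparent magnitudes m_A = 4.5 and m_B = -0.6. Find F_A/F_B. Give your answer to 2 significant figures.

Δm = 4.5 − (-0.6) = 5.1
Flux ratio = 10^(−0.4 Δm) = 10^(−0.4 × 5.1) = 10^-2.040 = 9.120×10^-3

F_A/F_B ≈ 9.1×10^-3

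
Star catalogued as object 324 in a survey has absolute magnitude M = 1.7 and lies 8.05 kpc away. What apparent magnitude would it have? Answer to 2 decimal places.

m ≈ 16.23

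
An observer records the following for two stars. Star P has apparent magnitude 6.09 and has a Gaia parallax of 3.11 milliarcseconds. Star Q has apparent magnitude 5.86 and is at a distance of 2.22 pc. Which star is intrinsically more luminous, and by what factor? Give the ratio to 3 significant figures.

Star P: p = 3.11 mas = 3.11×10^-3″ → d = 1/p = 321.5 pc
Star P: M = m − 5 log₁₀ d + 5 = 6.09 − 5·2.5072 + 5 = -1.446
Star Q: M = m − 5 log₁₀ d + 5 = 5.86 − 5·0.3464 + 5 = 9.128
ΔM = M_P − M_Q = -1.446 − (9.128) = -10.574; smaller M is more luminous → Star P.
L ratio = 10^(0.4 |ΔM|) = 10^4.230 = 16970

Star P is more luminous, by a factor of 17000.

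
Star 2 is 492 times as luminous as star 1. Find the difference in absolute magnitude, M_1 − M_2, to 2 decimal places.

Pogson: ΔM = −2.5 log₁₀(ratio) = −2.5 log₁₀(492) = −2.5 × 2.6920 = -6.730
Star 2 is brighter so has the smaller magnitude: M_1 − M_2 is positive.

M_1 − M_2 ≈ 6.73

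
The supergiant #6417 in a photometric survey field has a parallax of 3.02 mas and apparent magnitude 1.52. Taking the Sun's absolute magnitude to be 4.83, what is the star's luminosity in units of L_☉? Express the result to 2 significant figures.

L/L_☉ ≈ 23000

d = 1/p = 1000/3.02 mas = 331.1 pc
M = m − 5 log₁₀ d + 5 = 1.52 − 5·2.5200 + 5 = -6.080
M − M_☉ = -6.080 − 4.83 = -10.910
L/L_☉ = 10^(−0.4 × -10.910) = 23120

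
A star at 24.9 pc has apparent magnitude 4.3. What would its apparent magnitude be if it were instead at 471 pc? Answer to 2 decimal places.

m ≈ 10.68

Flux ∝ 1/d², so Δm = 5 log₁₀(d₂/d₁) = 5 log₁₀(471/24.9) = 6.384
m₂ = m₁ + Δm = 4.3 + (6.384) = 10.684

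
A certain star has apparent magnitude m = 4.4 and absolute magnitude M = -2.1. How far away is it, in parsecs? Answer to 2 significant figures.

d ≈ 200 pc

Distance modulus: m − M = 4.4 − (-2.1) = 6.500
m − M = 5 log₁₀ d − 5
log₁₀ d = (m − M)/5 + 1 = 2.3000
d = 10^2.3000 = 199.5 pc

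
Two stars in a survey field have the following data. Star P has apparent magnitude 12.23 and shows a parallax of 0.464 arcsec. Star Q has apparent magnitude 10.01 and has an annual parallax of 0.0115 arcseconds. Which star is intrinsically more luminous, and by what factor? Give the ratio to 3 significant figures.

Star Q is more luminous, by a factor of 12600.

Star P: d = 1/p = 1/0.464″ = 2.155 pc
Star P: M = m − 5 log₁₀ d + 5 = 12.23 − 5·0.3335 + 5 = 15.563
Star Q: d = 1/p = 1/0.0115″ = 86.96 pc
Star Q: M = m − 5 log₁₀ d + 5 = 10.01 − 5·1.9393 + 5 = 5.313
ΔM = M_P − M_Q = 15.563 − (5.313) = 10.249; smaller M is more luminous → Star Q.
L ratio = 10^(0.4 |ΔM|) = 10^4.100 = 12580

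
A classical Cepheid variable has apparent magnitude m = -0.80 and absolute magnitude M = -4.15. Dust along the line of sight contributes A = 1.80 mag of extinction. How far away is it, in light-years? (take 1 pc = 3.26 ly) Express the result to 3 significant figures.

m − M = 5 log₁₀(d/10 pc) + A  ⇒  -0.80 − (-4.15) − 1.80 = 5 log₁₀(d/10)
1.550 = 5 log₁₀(d/10)
log₁₀ d = (m − M − A)/5 + 1 = 1.3100
d = 10^1.3100 = 20.42 pc
= 66.56 ly

d ≈ 66.6 ly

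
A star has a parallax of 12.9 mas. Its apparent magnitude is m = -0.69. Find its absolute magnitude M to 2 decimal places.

M ≈ -5.14

p = 12.9 mas = 0.0129″ → d = 1/p = 77.52 pc
5 log₁₀(d/10 pc) = 5 log₁₀(77.52) − 5 = 4.447
M = m − 5 log₁₀(d/10) = -0.69 − 4.447 = -5.137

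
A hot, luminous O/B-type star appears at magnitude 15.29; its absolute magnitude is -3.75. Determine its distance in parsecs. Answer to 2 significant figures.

d ≈ 64000 pc

μ = m − M = 19.040
m − M = 5 log₁₀ d − 5
log₁₀ d = (m − M)/5 + 1 = 4.8080
d = 10^4.8080 = 64270 pc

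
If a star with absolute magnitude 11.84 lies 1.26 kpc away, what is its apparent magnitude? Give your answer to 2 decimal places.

d = 1.26 kpc = 1260 pc
m = M + 5 log₁₀ d − 5 = 11.84 + 5·3.1004 − 5 = 22.342

m ≈ 22.34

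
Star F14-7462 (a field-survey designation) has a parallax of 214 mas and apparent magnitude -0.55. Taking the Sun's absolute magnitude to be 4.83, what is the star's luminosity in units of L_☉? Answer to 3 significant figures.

L/L_☉ ≈ 31.0

d = 1/p = 1000/214 mas = 4.673 pc
M = m − 5 log₁₀ d + 5 = -0.55 − 5·0.6696 + 5 = 1.102
M − M_☉ = 1.102 − 4.83 = -3.728
L/L_☉ = 10^(−0.4 × -3.728) = 30.99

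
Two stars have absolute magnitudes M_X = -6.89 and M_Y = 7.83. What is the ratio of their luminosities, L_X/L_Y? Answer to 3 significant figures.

ΔM = M_X − M_Y = -14.72
L_X/L_Y = 10^(−0.4 ΔM) = 10^5.888 = 772700

L_X/L_Y ≈ 773000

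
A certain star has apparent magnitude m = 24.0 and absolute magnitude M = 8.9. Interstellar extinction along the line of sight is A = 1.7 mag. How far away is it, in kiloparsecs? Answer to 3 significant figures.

m − M = 5 log₁₀(d/10 pc) + A  ⇒  24.0 − (8.9) − 1.7 = 5 log₁₀(d/10)
13.400 = 5 log₁₀(d/10)
log₁₀ d = (m − M − A)/5 + 1 = 3.6800
d = 10^3.6800 = 4786 pc
= 4.786 kpc

d ≈ 4.79 kpc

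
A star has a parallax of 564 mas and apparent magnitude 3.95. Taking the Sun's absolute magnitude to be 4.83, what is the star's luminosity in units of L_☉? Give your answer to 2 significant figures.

d = 1/p = 1000/564 mas = 1.773 pc
M = m − 5 log₁₀ d + 5 = 3.95 − 5·0.2487 + 5 = 7.706
M − M_☉ = 7.706 − 4.83 = 2.876
L/L_☉ = 10^(−0.4 × 2.876) = 0.07070

L/L_☉ ≈ 0.071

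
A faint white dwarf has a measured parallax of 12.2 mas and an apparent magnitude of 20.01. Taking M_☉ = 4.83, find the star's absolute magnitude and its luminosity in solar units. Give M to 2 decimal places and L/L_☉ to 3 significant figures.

M ≈ 15.44; L/L_☉ ≈ 5.69×10^-5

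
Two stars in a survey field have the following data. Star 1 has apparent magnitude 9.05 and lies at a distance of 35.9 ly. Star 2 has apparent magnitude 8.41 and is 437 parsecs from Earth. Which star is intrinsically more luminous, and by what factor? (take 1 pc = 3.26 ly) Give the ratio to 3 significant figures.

Star 2 is more luminous, by a factor of 2840.

Star 1: d = 35.9 ly / 3.26 = 11.01 pc
Star 1: M = m − 5 log₁₀ d + 5 = 9.05 − 5·1.0419 + 5 = 8.841
Star 2: M = m − 5 log₁₀ d + 5 = 8.41 − 5·2.6405 + 5 = 0.208
ΔM = M_1 − M_2 = 8.841 − (0.208) = 8.633; smaller M is more luminous → Star 2.
L ratio = 10^(0.4 |ΔM|) = 10^3.453 = 2839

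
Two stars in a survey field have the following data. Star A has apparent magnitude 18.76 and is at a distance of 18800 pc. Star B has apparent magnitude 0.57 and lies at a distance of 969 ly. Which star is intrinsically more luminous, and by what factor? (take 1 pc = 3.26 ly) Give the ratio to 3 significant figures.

Star B is more luminous, by a factor of 4720.

Star A: M = m − 5 log₁₀ d + 5 = 18.76 − 5·4.2742 + 5 = 2.389
Star B: d = 969 ly / 3.26 = 297.2 pc
Star B: M = m − 5 log₁₀ d + 5 = 0.57 − 5·2.4731 + 5 = -6.796
ΔM = M_A − M_B = 2.389 − (-6.796) = 9.185; smaller M is more luminous → Star B.
L ratio = 10^(0.4 |ΔM|) = 10^3.674 = 4720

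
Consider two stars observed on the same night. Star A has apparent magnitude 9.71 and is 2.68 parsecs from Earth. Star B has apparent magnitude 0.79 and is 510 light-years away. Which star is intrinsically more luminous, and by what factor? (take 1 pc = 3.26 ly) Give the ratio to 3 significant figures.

Star B is more luminous, by a factor of 1.26×10^7.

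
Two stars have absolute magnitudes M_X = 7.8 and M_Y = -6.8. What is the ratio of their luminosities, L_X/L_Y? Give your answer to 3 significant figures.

L_X/L_Y ≈ 1.45×10^-6

ΔM = M_X − M_Y = 14.6
L_X/L_Y = 10^(−0.4 ΔM) = 10^-5.840 = 1.445×10^-6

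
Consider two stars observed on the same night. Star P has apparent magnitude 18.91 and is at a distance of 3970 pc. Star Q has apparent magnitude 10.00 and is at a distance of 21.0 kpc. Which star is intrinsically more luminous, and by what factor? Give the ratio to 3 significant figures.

Star Q is more luminous, by a factor of 103000.

Star P: M = m − 5 log₁₀ d + 5 = 18.91 − 5·3.5988 + 5 = 5.916
Star Q: d = 21.0 kpc = 21000 pc
Star Q: M = m − 5 log₁₀ d + 5 = 10.00 − 5·4.3222 + 5 = -6.611
ΔM = M_P − M_Q = 5.916 − (-6.611) = 12.527; smaller M is more luminous → Star Q.
L ratio = 10^(0.4 |ΔM|) = 10^5.011 = 102500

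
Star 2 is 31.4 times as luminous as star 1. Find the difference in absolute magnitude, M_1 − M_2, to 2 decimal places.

Pogson: ΔM = −2.5 log₁₀(ratio) = −2.5 log₁₀(31.4) = −2.5 × 1.4969 = -3.742
Star 2 is brighter so has the smaller magnitude: M_1 − M_2 is positive.

M_1 − M_2 ≈ 3.74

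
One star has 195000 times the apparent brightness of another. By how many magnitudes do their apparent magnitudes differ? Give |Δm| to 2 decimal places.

|Δm| ≈ 13.23

Pogson: Δm = −2.5 log₁₀(ratio) = −2.5 log₁₀(195000) = −2.5 × 5.2900 = -13.225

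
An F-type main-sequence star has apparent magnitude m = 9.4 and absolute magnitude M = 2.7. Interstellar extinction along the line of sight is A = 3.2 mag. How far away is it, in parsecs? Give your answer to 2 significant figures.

d ≈ 50 pc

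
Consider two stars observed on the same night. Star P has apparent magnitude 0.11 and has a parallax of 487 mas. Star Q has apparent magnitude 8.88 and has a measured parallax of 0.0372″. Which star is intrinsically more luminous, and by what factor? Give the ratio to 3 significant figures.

Star P: p = 487 mas = 0.487″ → d = 1/p = 2.053 pc
Star P: M = m − 5 log₁₀ d + 5 = 0.11 − 5·0.3125 + 5 = 3.548
Star Q: d = 1/p = 1/0.0372″ = 26.88 pc
Star Q: M = m − 5 log₁₀ d + 5 = 8.88 − 5·1.4295 + 5 = 6.733
ΔM = M_P − M_Q = 3.548 − (6.733) = -3.185; smaller M is more luminous → Star P.
L ratio = 10^(0.4 |ΔM|) = 10^1.274 = 18.79

Star P is more luminous, by a factor of 18.8.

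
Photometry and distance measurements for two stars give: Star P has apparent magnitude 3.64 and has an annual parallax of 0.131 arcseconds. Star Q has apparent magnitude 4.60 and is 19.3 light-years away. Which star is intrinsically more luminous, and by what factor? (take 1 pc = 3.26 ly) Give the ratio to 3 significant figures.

Star P: d = 1/p = 1/0.131″ = 7.634 pc
Star P: M = m − 5 log₁₀ d + 5 = 3.64 − 5·0.8827 + 5 = 4.226
Star Q: d = 19.3 ly / 3.26 = 5.920 pc
Star Q: M = m − 5 log₁₀ d + 5 = 4.60 − 5·0.7723 + 5 = 5.738
ΔM = M_P − M_Q = 4.226 − (5.738) = -1.512; smaller M is more luminous → Star P.
L ratio = 10^(0.4 |ΔM|) = 10^0.605 = 4.025

Star P is more luminous, by a factor of 4.03.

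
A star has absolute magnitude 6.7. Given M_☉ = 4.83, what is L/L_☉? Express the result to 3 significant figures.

M − M_☉ = 6.7 − 4.83 = 1.870
L/L_☉ = 10^(−0.4 (M − M_☉)) = 10^-0.748 = 0.1786

L/L_☉ ≈ 0.179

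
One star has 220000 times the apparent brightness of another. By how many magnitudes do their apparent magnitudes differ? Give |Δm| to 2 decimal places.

|Δm| ≈ 13.36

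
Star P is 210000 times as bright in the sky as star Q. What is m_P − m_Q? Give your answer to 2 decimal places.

m_P − m_Q ≈ -13.31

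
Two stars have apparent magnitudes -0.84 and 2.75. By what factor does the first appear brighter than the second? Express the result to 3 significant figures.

Magnitude difference = -3.59
Flux ratio = 10^(−0.4 Δm) = 10^(−0.4 × -3.59) = 10^1.436 = 27.29

27.3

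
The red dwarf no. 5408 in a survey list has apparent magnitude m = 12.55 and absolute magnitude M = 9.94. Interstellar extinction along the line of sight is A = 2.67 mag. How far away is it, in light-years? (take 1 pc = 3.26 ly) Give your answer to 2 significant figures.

d ≈ 32 ly

m − M = 5 log₁₀(d/10 pc) + A  ⇒  12.55 − (9.94) − 2.67 = 5 log₁₀(d/10)
-0.060 = 5 log₁₀(d/10)
log₁₀ d = (m − M − A)/5 + 1 = 0.9880
d = 10^0.9880 = 9.727 pc
= 31.71 ly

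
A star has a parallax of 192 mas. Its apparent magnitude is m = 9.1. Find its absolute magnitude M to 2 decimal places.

p = 192 mas = 0.192″ → d = 1/p = 5.208 pc
5 log₁₀(d/10 pc) = 5 log₁₀(5.208) − 5 = -1.417
M = m − 5 log₁₀(d/10) = 9.1 + 1.417 = 10.517

M ≈ 10.52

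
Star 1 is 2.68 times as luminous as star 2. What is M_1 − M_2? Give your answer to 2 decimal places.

M_1 − M_2 ≈ -1.07

Pogson: ΔM = −2.5 log₁₀(ratio) = −2.5 log₁₀(2.68) = −2.5 × 0.4281 = -1.070
Star 1 is brighter, so it has the smaller magnitude: the difference is negative.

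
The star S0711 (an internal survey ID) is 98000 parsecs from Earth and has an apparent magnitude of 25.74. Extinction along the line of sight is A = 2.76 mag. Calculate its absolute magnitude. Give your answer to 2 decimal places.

M ≈ 3.02

5 log₁₀(d/10 pc) = 5 log₁₀(98000) − 5 = 19.956
M = m − 5 log₁₀(d/10) − A = 25.74 − 19.956 − 2.76 = 3.024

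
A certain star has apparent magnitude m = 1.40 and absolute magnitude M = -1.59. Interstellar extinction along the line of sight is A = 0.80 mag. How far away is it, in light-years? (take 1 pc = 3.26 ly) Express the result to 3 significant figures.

d ≈ 89.4 ly

m − M = 5 log₁₀(d/10 pc) + A  ⇒  1.40 − (-1.59) − 0.80 = 5 log₁₀(d/10)
2.190 = 5 log₁₀(d/10)
log₁₀ d = (m − M − A)/5 + 1 = 1.4380
d = 10^1.4380 = 27.42 pc
= 89.38 ly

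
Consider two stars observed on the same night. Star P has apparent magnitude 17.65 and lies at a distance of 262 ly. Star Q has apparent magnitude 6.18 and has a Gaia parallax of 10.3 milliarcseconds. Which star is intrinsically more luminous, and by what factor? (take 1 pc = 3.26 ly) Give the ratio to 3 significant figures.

Star Q is more luminous, by a factor of 56500.

Star P: d = 262 ly / 3.26 = 80.37 pc
Star P: M = m − 5 log₁₀ d + 5 = 17.65 − 5·1.9051 + 5 = 13.125
Star Q: p = 10.3 mas = 0.0103″ → d = 1/p = 97.09 pc
Star Q: M = m − 5 log₁₀ d + 5 = 6.18 − 5·1.9872 + 5 = 1.244
ΔM = M_P − M_Q = 13.125 − (1.244) = 11.880; smaller M is more luminous → Star Q.
L ratio = 10^(0.4 |ΔM|) = 10^4.752 = 56510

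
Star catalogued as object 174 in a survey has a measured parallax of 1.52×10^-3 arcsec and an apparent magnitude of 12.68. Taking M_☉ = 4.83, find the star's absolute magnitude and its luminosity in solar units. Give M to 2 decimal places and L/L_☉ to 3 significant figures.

M ≈ 3.59; L/L_☉ ≈ 3.14

d = 1/p = 1/1.52×10^-3″ = 657.9 pc
M = m − 5 log₁₀ d + 5 = 12.68 − 5·2.8182 + 5 = 3.589
M − M_☉ = 3.589 − 4.83 = -1.241
L/L_☉ = 10^(−0.4 × -1.241) = 3.136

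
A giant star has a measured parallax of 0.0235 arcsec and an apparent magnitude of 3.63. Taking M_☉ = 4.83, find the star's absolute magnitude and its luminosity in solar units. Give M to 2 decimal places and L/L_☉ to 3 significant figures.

d = 1/p = 1/0.0235″ = 42.55 pc
M = m − 5 log₁₀ d + 5 = 3.63 − 5·1.6289 + 5 = 0.485
M − M_☉ = 0.485 − 4.83 = -4.345
L/L_☉ = 10^(−0.4 × -4.345) = 54.68

M ≈ 0.49; L/L_☉ ≈ 54.7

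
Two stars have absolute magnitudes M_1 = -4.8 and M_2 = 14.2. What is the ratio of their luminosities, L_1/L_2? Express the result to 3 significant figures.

ΔM = M_1 − M_2 = -19.0
L_1/L_2 = 10^(−0.4 ΔM) = 10^7.600 = 3.981×10^7

L_1/L_2 ≈ 3.98×10^7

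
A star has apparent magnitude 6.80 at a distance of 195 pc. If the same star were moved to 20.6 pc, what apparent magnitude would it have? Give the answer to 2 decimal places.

m ≈ 1.92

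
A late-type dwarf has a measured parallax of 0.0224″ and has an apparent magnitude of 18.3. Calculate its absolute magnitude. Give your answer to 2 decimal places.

d = 1/p = 1/0.0224″ = 44.64 pc
5 log₁₀(d/10 pc) = 5 log₁₀(44.64) − 5 = 3.249
M = m − 5 log₁₀(d/10) = 18.3 − 3.249 = 15.051

M ≈ 15.05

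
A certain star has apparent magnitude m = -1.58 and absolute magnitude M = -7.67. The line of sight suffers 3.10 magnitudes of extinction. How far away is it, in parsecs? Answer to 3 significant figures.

m − M = 5 log₁₀(d/10 pc) + A  ⇒  -1.58 − (-7.67) − 3.10 = 5 log₁₀(d/10)
2.990 = 5 log₁₀(d/10)
log₁₀ d = (m − M − A)/5 + 1 = 1.5980
d = 10^1.5980 = 39.63 pc

d ≈ 39.6 pc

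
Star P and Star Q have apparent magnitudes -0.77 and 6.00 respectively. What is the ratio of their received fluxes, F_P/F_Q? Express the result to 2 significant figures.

F_P/F_Q ≈ 510

Δm = -0.77 − (6.00) = -6.77
Flux ratio = 10^(−0.4 Δm) = 10^(−0.4 × -6.77) = 10^2.708 = 510.5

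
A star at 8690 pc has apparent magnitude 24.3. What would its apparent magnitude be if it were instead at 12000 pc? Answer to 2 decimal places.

Flux ∝ 1/d², so Δm = 5 log₁₀(d₂/d₁) = 5 log₁₀(12000/8690) = 0.701
m₂ = m₁ + Δm = 24.3 + (0.701) = 25.001

m ≈ 25.00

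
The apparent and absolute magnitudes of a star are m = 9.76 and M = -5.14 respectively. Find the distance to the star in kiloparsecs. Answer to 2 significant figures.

d ≈ 9.5 kpc

Distance modulus: m − M = 9.76 − (-5.14) = 14.900
m − M = 5 log₁₀ d − 5
log₁₀ d = (m − M)/5 + 1 = 3.9800
d = 10^3.9800 = 9550 pc
= 9.550 kpc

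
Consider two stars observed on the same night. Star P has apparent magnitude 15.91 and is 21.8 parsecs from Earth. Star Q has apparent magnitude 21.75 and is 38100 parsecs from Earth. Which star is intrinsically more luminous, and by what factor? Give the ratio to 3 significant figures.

Star Q is more luminous, by a factor of 14100.

Star P: M = m − 5 log₁₀ d + 5 = 15.91 − 5·1.3385 + 5 = 14.218
Star Q: M = m − 5 log₁₀ d + 5 = 21.75 − 5·4.5809 + 5 = 3.845
ΔM = M_P − M_Q = 14.218 − (3.845) = 10.372; smaller M is more luminous → Star Q.
L ratio = 10^(0.4 |ΔM|) = 10^4.149 = 14090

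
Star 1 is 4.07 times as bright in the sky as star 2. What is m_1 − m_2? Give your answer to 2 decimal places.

Pogson: Δm = −2.5 log₁₀(ratio) = −2.5 log₁₀(4.07) = −2.5 × 0.6096 = -1.524
Star 1 is brighter, so it has the smaller magnitude: the difference is negative.

m_1 − m_2 ≈ -1.52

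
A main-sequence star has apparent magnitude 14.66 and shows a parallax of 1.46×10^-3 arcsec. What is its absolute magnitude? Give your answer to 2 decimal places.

d = 1/p = 1/1.46×10^-3″ = 684.9 pc
5 log₁₀(d/10 pc) = 5 log₁₀(684.9) − 5 = 9.178
M = m − 5 log₁₀(d/10) = 14.66 − 9.178 = 5.482

M ≈ 5.48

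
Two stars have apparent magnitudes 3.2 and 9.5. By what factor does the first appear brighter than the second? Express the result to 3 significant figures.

331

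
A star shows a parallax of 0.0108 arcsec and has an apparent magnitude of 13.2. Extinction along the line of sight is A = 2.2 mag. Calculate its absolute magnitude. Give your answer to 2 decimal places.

d = 1/p = 1/0.0108″ = 92.59 pc
5 log₁₀(d/10 pc) = 5 log₁₀(92.59) − 5 = 4.833
M = m − 5 log₁₀(d/10) − A = 13.2 − 4.833 − 2.2 = 6.167

M ≈ 6.17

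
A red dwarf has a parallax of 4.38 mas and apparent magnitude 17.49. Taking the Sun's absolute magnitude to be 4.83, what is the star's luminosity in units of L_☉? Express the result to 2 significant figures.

L/L_☉ ≈ 4.5×10^-3

d = 1/p = 1000/4.38 mas = 228.3 pc
M = m − 5 log₁₀ d + 5 = 17.49 − 5·2.3585 + 5 = 10.697
M − M_☉ = 10.697 − 4.83 = 5.867
L/L_☉ = 10^(−0.4 × 5.867) = 4.498×10^-3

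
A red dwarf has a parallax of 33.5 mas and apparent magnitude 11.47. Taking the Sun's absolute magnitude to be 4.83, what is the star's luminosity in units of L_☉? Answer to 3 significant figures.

d = 1/p = 1000/33.5 mas = 29.85 pc
M = m − 5 log₁₀ d + 5 = 11.47 − 5·1.4750 + 5 = 9.095
M − M_☉ = 9.095 − 4.83 = 4.265
L/L_☉ = 10^(−0.4 × 4.265) = 0.01967

L/L_☉ ≈ 0.0197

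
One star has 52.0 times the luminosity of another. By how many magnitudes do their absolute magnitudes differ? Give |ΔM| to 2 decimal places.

|ΔM| ≈ 4.29

Pogson: ΔM = −2.5 log₁₀(ratio) = −2.5 log₁₀(52.0) = −2.5 × 1.7160 = -4.290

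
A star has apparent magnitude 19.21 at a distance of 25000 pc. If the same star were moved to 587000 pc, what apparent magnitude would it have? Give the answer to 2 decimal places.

m ≈ 26.06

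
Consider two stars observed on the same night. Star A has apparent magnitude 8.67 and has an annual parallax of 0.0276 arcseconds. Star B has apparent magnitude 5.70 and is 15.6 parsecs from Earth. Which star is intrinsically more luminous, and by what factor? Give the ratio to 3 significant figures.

Star A: d = 1/p = 1/0.0276″ = 36.23 pc
Star A: M = m − 5 log₁₀ d + 5 = 8.67 − 5·1.5591 + 5 = 5.875
Star B: M = m − 5 log₁₀ d + 5 = 5.70 − 5·1.1931 + 5 = 4.734
ΔM = M_A − M_B = 5.875 − (4.734) = 1.140; smaller M is more luminous → Star B.
L ratio = 10^(0.4 |ΔM|) = 10^0.456 = 2.858

Star B is more luminous, by a factor of 2.86.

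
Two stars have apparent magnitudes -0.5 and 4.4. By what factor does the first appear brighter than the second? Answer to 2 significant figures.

91

Δm = -0.5 − (4.4) = -4.9
Flux ratio = 10^(−0.4 Δm) = 10^(−0.4 × -4.9) = 10^1.960 = 91.20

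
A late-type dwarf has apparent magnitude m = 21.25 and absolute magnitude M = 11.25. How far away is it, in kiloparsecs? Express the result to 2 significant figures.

d ≈ 1.0 kpc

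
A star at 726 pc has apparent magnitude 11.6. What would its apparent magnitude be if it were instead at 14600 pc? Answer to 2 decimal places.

m ≈ 18.12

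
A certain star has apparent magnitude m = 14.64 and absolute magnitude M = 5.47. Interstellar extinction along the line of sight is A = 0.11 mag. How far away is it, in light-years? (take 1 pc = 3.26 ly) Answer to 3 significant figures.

d ≈ 2110 ly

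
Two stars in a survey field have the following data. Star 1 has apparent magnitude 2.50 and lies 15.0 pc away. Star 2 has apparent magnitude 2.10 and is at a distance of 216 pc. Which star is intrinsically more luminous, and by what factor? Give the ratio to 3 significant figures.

Star 1: M = m − 5 log₁₀ d + 5 = 2.50 − 5·1.1761 + 5 = 1.620
Star 2: M = m − 5 log₁₀ d + 5 = 2.10 − 5·2.3345 + 5 = -4.572
ΔM = M_1 − M_2 = 1.620 − (-4.572) = 6.192; smaller M is more luminous → Star 2.
L ratio = 10^(0.4 |ΔM|) = 10^2.477 = 299.7

Star 2 is more luminous, by a factor of 300.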